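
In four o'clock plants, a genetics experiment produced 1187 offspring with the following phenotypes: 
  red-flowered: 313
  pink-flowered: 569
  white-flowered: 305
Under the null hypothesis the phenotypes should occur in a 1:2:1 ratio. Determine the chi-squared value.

2.131

Expected counts for N = 1187 under a 1:2:1 ratio (total parts = 4):
  red-flowered: 1187 × 1/4 = 296.75
  pink-flowered: 1187 × 2/4 = 593.5
  white-flowered: 1187 × 1/4 = 296.75
χ² = Σ (O − E)² / E
  red-flowered: (313 − 296.75)² / 296.75 = 0.8898
  pink-flowered: (569 − 593.5)² / 593.5 = 1.0114
  white-flowered: (305 − 296.75)² / 296.75 = 0.2294
χ² = 0.8898 + 1.0114 + 0.2294 = 2.1306 ≈ 2.131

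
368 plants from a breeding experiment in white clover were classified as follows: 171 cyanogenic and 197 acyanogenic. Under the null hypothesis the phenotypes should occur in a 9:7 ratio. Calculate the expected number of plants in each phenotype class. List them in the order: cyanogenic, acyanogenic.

207, 161

Under the 9:7 hypothesis (Σ ratio = 16, N = 368):
  cyanogenic: 368 × 9/16 = 207
  acyanogenic: 368 × 7/16 = 161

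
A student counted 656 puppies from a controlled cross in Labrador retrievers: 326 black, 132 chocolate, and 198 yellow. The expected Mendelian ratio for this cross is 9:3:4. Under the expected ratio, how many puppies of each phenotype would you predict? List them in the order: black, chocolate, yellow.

Under the 9:3:4 hypothesis (Σ ratio = 16, N = 656):
  black: 656 × 9/16 = 369
  chocolate: 656 × 3/16 = 123
  yellow: 656 × 4/16 = 164

369, 123, 164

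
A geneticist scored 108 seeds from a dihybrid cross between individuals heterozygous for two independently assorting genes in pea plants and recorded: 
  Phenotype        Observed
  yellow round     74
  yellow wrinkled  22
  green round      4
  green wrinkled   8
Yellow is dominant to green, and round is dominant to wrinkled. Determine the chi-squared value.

16.313

A dihybrid F₂ with independent assortment and complete dominance at both loci gives a 9:3:3:1 phenotypic ratio.
The 9:3:3:1 ratio has 16 parts, so with N = 108 the expected counts are:
  yellow round: 108 × 9/16 = 60.75
  yellow wrinkled: 108 × 3/16 = 20.25
  green round: 108 × 3/16 = 20.25
  green wrinkled: 108 × 1/16 = 6.75
χ² = Σ (O − E)² / E
  yellow round: (74 − 60.75)² / 60.75 = 2.8899
  yellow wrinkled: (22 − 20.25)² / 20.25 = 0.1512
  green round: (4 − 20.25)² / 20.25 = 13.0401
  green wrinkled: (8 − 6.75)² / 6.75 = 0.2315
χ² = 2.8899 + 0.1512 + 13.0401 + 0.2315 = 16.3127 ≈ 16.313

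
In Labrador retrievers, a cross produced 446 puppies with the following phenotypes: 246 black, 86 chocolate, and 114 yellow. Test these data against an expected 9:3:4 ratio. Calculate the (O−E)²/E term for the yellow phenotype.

Expected counts for N = 446 under a 9:3:4 ratio (total parts = 16):
  black: 446 × 9/16 = 250.875
  chocolate: 446 × 3/16 = 83.625
  yellow: 446 × 4/16 = 111.5
Contribution of yellow: (114 − 111.5)² / 111.5 = 0.0561

0.056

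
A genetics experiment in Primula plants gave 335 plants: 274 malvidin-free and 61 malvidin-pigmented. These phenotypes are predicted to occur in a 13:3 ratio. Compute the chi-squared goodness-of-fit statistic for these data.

Total ratio parts = 16. Expected numbers out of 335:
  malvidin-free: 335 × 13/16 = 272.1875
  malvidin-pigmented: 335 × 3/16 = 62.8125
χ² = Σ (O − E)² / E
  malvidin-free: (274 − 272.1875)² / 272.1875 = 0.0121
  malvidin-pigmented: (61 − 62.8125)² / 62.8125 = 0.0523
χ² = 0.0121 + 0.0523 = 0.0644 ≈ 0.064

0.064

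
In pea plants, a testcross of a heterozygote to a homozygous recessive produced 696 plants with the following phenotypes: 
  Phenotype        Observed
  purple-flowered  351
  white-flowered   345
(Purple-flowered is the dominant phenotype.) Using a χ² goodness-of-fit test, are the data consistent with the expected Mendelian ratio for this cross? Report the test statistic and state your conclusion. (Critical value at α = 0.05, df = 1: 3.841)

0.052; consistent

A testcross of a heterozygote (Aa × aa) gives a 1:1 phenotypic ratio.
The 1:1 ratio has 2 parts, so with N = 696 the expected counts are:
  purple-flowered: 696 × 1/2 = 348
  white-flowered: 696 × 1/2 = 348
χ² = Σ (O − E)² / E
  purple-flowered: (351 − 348)² / 348 = 0.0259
  white-flowered: (345 − 348)² / 348 = 0.0259
χ² = 0.0259 + 0.0259 = 0.0518 ≈ 0.052
Degrees of freedom = 2 − 1 = 1; critical value at α = 0.05 is 3.841.
Since 0.052 < 3.841, we fail to reject the null hypothesis — the data are consistent with the 1:1 ratio.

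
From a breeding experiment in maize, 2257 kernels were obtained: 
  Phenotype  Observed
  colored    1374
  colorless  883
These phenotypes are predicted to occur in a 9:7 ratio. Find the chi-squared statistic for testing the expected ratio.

Expected counts for N = 2257 under a 9:7 ratio (total parts = 16):
  colored: 2257 × 9/16 = 1269.5625
  colorless: 2257 × 7/16 = 987.4375
χ² = Σ (O − E)² / E
  colored: (1374 − 1269.5625)² / 1269.5625 = 8.5913
  colorless: (883 − 987.4375)² / 987.4375 = 11.0460
χ² = 8.5913 + 11.0460 = 19.6373 ≈ 19.637

19.637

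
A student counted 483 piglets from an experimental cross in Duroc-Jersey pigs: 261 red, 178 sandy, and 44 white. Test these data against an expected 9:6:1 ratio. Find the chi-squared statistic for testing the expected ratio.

Expected counts for N = 483 under a 9:6:1 ratio (total parts = 16):
  red: 483 × 9/16 = 271.6875
  sandy: 483 × 6/16 = 181.125
  white: 483 × 1/16 = 30.1875
χ² = Σ (O − E)² / E
  red: (261 − 271.6875)² / 271.6875 = 0.4204
  sandy: (178 − 181.125)² / 181.125 = 0.0539
  white: (44 − 30.1875)² / 30.1875 = 6.3200
χ² = 0.4204 + 0.0539 + 6.3200 = 6.7943 ≈ 6.794

6.794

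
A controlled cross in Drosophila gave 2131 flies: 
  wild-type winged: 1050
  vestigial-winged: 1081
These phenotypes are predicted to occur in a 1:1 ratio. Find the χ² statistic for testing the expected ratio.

0.451

The 1:1 ratio has 2 parts, so with N = 2131 the expected counts are:
  wild-type winged: 2131 × 1/2 = 1065.5
  vestigial-winged: 2131 × 1/2 = 1065.5
χ² = Σ (O − E)² / E
  wild-type winged: (1050 − 1065.5)² / 1065.5 = 0.2255
  vestigial-winged: (1081 − 1065.5)² / 1065.5 = 0.2255
χ² = 0.2255 + 0.2255 = 0.451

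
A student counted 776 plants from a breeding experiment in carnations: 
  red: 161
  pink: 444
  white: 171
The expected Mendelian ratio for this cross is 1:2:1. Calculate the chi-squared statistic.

Expected counts for N = 776 under a 1:2:1 ratio (total parts = 4):
  red: 776 × 1/4 = 194
  pink: 776 × 2/4 = 388
  white: 776 × 1/4 = 194
χ² = Σ (O − E)² / E
  red: (161 − 194)² / 194 = 5.6134
  pink: (444 − 388)² / 388 = 8.0825
  white: (171 − 194)² / 194 = 2.7268
χ² = 5.6134 + 8.0825 + 2.7268 = 16.4227 ≈ 16.423

16.423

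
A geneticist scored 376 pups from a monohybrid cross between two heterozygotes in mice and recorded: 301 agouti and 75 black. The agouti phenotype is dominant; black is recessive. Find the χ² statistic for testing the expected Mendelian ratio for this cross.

For a monohybrid cross between heterozygotes with complete dominance, the expected phenotypic ratio is 3:1.
Under the 3:1 hypothesis (Σ ratio = 4, N = 376):
  agouti: 376 × 3/4 = 282
  black: 376 × 1/4 = 94
χ² = Σ (O − E)² / E
  agouti: (301 − 282)² / 282 = 1.2801
  black: (75 − 94)² / 94 = 3.8404
χ² = 1.2801 + 3.8404 = 5.1205 ≈ 5.121

5.121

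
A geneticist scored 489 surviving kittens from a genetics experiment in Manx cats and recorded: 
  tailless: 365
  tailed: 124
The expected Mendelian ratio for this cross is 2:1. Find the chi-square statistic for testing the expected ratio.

Under the 2:1 hypothesis (Σ ratio = 3, N = 489):
  tailless: 489 × 2/3 = 326
  tailed: 489 × 1/3 = 163
χ² = Σ (O − E)² / E
  tailless: (365 − 326)² / 326 = 4.6656
  tailed: (124 − 163)² / 163 = 9.3313
χ² = 4.6656 + 9.3313 = 13.9969 ≈ 13.997

13.997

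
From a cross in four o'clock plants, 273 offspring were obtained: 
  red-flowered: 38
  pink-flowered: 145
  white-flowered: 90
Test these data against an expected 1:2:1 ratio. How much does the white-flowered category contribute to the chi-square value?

6.931

Total ratio parts = 4. Expected numbers out of 273:
  red-flowered: 273 × 1/4 = 68.25
  pink-flowered: 273 × 2/4 = 136.5
  white-flowered: 273 × 1/4 = 68.25
Contribution of white-flowered: (90 − 68.25)² / 68.25 = 6.9313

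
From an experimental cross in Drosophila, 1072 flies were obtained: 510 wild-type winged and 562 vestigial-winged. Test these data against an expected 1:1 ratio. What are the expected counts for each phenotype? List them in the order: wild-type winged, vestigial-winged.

Under the 1:1 hypothesis (Σ ratio = 2, N = 1072):
  wild-type winged: 1072 × 1/2 = 536
  vestigial-winged: 1072 × 1/2 = 536

536, 536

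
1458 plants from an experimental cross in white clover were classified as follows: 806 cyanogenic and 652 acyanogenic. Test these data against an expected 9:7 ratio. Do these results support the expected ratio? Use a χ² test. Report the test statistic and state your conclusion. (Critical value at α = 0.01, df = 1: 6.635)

Expected counts for N = 1458 under a 9:7 ratio (total parts = 16):
  cyanogenic: 1458 × 9/16 = 820.125
  acyanogenic: 1458 × 7/16 = 637.875
χ² = Σ (O − E)² / E
  cyanogenic: (806 − 820.125)² / 820.125 = 0.2433
  acyanogenic: (652 − 637.875)² / 637.875 = 0.3128
χ² = 0.2433 + 0.3128 = 0.5561 ≈ 0.556
Degrees of freedom = 2 − 1 = 1; critical value at α = 0.01 is 6.635.
Since 0.556 < 6.635, we fail to reject the null hypothesis — the data are consistent with the 9:7 ratio.

0.556; consistent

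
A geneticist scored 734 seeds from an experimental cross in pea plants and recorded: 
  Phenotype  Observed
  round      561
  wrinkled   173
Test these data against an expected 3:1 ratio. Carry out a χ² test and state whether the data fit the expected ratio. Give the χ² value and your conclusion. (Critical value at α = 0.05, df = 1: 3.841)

The 3:1 ratio has 4 parts, so with N = 734 the expected counts are:
  round: 734 × 3/4 = 550.5
  wrinkled: 734 × 1/4 = 183.5
χ² = Σ (O − E)² / E
  round: (561 − 550.5)² / 550.5 = 0.2003
  wrinkled: (173 − 183.5)² / 183.5 = 0.6008
χ² = 0.2003 + 0.6008 = 0.8011 ≈ 0.801
Degrees of freedom = 2 − 1 = 1; critical value at α = 0.05 is 3.841.
Since 0.801 < 3.841, we fail to reject the null hypothesis — the data are consistent with the 3:1 ratio.

0.801; consistent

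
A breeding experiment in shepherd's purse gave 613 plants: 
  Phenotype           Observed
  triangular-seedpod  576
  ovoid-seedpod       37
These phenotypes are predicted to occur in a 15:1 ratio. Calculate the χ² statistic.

0.048

The 15:1 ratio has 16 parts, so with N = 613 the expected counts are:
  triangular-seedpod: 613 × 15/16 = 574.6875
  ovoid-seedpod: 613 × 1/16 = 38.3125
χ² = Σ (O − E)² / E
  triangular-seedpod: (576 − 574.6875)² / 574.6875 = 0.0030
  ovoid-seedpod: (37 − 38.3125)² / 38.3125 = 0.0450
χ² = 0.0030 + 0.0450 = 0.048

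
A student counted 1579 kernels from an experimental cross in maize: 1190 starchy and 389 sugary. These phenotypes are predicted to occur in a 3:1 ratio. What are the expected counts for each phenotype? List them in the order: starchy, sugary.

1184.25, 394.75

Total ratio parts = 4. Expected numbers out of 1579:
  starchy: 1579 × 3/4 = 1184.25
  sugary: 1579 × 1/4 = 394.75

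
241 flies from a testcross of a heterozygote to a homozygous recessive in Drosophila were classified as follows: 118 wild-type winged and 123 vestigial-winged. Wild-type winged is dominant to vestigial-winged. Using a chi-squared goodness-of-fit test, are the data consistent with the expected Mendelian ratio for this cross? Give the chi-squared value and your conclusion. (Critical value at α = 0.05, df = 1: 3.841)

A testcross of a heterozygote (Aa × aa) gives a 1:1 phenotypic ratio.
The 1:1 ratio has 2 parts, so with N = 241 the expected counts are:
  wild-type winged: 241 × 1/2 = 120.5
  vestigial-winged: 241 × 1/2 = 120.5
χ² = Σ (O − E)² / E
  wild-type winged: (118 − 120.5)² / 120.5 = 0.0519
  vestigial-winged: (123 − 120.5)² / 120.5 = 0.0519
χ² = 0.0519 + 0.0519 = 0.1038 ≈ 0.104
Degrees of freedom = 2 − 1 = 1; critical value at α = 0.05 is 3.841.
Since 0.104 < 3.841, we fail to reject the null hypothesis — the data are consistent with the 1:1 ratio.

0.104; consistent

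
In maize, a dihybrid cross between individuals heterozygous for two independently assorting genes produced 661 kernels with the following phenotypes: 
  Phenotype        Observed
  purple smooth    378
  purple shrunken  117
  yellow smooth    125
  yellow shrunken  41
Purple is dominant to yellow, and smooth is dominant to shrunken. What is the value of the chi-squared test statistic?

0.503

A dihybrid F₂ with independent assortment and complete dominance at both loci gives a 9:3:3:1 phenotypic ratio.
Expected counts for N = 661 under a 9:3:3:1 ratio (total parts = 16):
  purple smooth: 661 × 9/16 = 371.8125
  purple shrunken: 661 × 3/16 = 123.9375
  yellow smooth: 661 × 3/16 = 123.9375
  yellow shrunken: 661 × 1/16 = 41.3125
χ² = Σ (O − E)² / E
  purple smooth: (378 − 371.8125)² / 371.8125 = 0.1030
  purple shrunken: (117 − 123.9375)² / 123.9375 = 0.3883
  yellow smooth: (125 − 123.9375)² / 123.9375 = 0.0091
  yellow shrunken: (41 − 41.3125)² / 41.3125 = 0.0024
χ² = 0.1030 + 0.3883 + 0.0091 + 0.0024 = 0.5028 ≈ 0.503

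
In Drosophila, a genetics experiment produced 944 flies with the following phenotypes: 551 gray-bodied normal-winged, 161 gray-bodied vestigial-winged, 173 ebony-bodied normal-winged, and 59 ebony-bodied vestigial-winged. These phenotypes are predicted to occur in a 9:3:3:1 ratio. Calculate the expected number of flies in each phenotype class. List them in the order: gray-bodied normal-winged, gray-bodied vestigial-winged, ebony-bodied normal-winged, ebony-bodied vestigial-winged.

531, 177, 177, 59

Total ratio parts = 16. Expected numbers out of 944:
  gray-bodied normal-winged: 944 × 9/16 = 531
  gray-bodied vestigial-winged: 944 × 3/16 = 177
  ebony-bodied normal-winged: 944 × 3/16 = 177
  ebony-bodied vestigial-winged: 944 × 1/16 = 59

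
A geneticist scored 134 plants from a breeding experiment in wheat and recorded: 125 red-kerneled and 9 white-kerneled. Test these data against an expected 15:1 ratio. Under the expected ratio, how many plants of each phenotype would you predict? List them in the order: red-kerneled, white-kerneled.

125.625, 8.375

The 15:1 ratio has 16 parts, so with N = 134 the expected counts are:
  red-kerneled: 134 × 15/16 = 125.625
  white-kerneled: 134 × 1/16 = 8.375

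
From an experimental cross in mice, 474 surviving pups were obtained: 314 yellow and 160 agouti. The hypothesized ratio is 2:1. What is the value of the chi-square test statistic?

Expected counts for N = 474 under a 2:1 ratio (total parts = 3):
  yellow: 474 × 2/3 = 316
  agouti: 474 × 1/3 = 158
χ² = Σ (O − E)² / E
  yellow: (314 − 316)² / 316 = 0.0127
  agouti: (160 − 158)² / 158 = 0.0253
χ² = 0.0127 + 0.0253 = 0.038

0.038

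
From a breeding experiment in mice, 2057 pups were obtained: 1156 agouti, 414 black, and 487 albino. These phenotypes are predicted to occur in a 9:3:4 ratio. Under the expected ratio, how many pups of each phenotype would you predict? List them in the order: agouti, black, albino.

Under the 9:3:4 hypothesis (Σ ratio = 16, N = 2057):
  agouti: 2057 × 9/16 = 1157.0625
  black: 2057 × 3/16 = 385.6875
  albino: 2057 × 4/16 = 514.25

1157.0625, 385.6875, 514.25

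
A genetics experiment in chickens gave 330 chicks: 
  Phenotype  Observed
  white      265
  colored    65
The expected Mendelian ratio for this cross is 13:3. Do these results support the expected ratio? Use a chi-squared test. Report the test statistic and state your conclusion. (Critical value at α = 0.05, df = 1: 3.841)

0.194; consistent

The 13:3 ratio has 16 parts, so with N = 330 the expected counts are:
  white: 330 × 13/16 = 268.125
  colored: 330 × 3/16 = 61.875
χ² = Σ (O − E)² / E
  white: (265 − 268.125)² / 268.125 = 0.0364
  colored: (65 − 61.875)² / 61.875 = 0.1578
χ² = 0.0364 + 0.1578 = 0.1942 ≈ 0.194
Degrees of freedom = 2 − 1 = 1; critical value at α = 0.05 is 3.841.
Since 0.194 < 3.841, we fail to reject the null hypothesis — the data are consistent with the 13:3 ratio.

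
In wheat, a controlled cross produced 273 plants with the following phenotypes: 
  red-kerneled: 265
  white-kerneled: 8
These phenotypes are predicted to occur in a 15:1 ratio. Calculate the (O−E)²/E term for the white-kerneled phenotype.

4.813

Expected counts for N = 273 under a 15:1 ratio (total parts = 16):
  red-kerneled: 273 × 15/16 = 255.9375
  white-kerneled: 273 × 1/16 = 17.0625
Contribution of white-kerneled: (8 − 17.0625)² / 17.0625 = 4.8134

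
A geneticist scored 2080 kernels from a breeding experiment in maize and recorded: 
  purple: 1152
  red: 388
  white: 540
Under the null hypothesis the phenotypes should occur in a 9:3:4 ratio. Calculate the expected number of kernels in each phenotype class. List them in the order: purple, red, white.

Under the 9:3:4 hypothesis (Σ ratio = 16, N = 2080):
  purple: 2080 × 9/16 = 1170
  red: 2080 × 3/16 = 390
  white: 2080 × 4/16 = 520

1170, 390, 520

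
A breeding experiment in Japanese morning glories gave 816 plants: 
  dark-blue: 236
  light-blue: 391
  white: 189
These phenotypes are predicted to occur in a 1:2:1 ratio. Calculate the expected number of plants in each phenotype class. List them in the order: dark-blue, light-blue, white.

204, 408, 204

Expected counts for N = 816 under a 1:2:1 ratio (total parts = 4):
  dark-blue: 816 × 1/4 = 204
  light-blue: 816 × 2/4 = 408
  white: 816 × 1/4 = 204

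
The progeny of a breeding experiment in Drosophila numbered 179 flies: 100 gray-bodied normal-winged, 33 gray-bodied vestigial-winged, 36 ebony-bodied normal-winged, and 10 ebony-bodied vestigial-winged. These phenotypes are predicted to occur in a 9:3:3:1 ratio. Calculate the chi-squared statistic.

0.317

Under the 9:3:3:1 hypothesis (Σ ratio = 16, N = 179):
  gray-bodied normal-winged: 179 × 9/16 = 100.6875
  gray-bodied vestigial-winged: 179 × 3/16 = 33.5625
  ebony-bodied normal-winged: 179 × 3/16 = 33.5625
  ebony-bodied vestigial-winged: 179 × 1/16 = 11.1875
χ² = Σ (O − E)² / E
  gray-bodied normal-winged: (100 − 100.6875)² / 100.6875 = 0.0047
  gray-bodied vestigial-winged: (33 − 33.5625)² / 33.5625 = 0.0094
  ebony-bodied normal-winged: (36 − 33.5625)² / 33.5625 = 0.1770
  ebony-bodied vestigial-winged: (10 − 11.1875)² / 11.1875 = 0.1260
χ² = 0.0047 + 0.0094 + 0.1770 + 0.1260 = 0.3171 ≈ 0.317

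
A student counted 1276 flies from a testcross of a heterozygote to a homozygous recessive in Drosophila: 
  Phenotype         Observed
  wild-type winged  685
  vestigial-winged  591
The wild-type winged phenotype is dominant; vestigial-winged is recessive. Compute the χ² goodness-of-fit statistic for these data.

6.925

A testcross of a heterozygote (Aa × aa) gives a 1:1 phenotypic ratio.
Total ratio parts = 2. Expected numbers out of 1276:
  wild-type winged: 1276 × 1/2 = 638
  vestigial-winged: 1276 × 1/2 = 638
χ² = Σ (O − E)² / E
  wild-type winged: (685 − 638)² / 638 = 3.4624
  vestigial-winged: (591 − 638)² / 638 = 3.4624
χ² = 3.4624 + 3.4624 = 6.9248 ≈ 6.925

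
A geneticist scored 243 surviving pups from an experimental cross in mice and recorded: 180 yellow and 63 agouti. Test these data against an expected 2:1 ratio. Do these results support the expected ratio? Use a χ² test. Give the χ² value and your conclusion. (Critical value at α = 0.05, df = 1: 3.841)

Under the 2:1 hypothesis (Σ ratio = 3, N = 243):
  yellow: 243 × 2/3 = 162
  agouti: 243 × 1/3 = 81
χ² = Σ (O − E)² / E
  yellow: (180 − 162)² / 162 = 2.0000
  agouti: (63 − 81)² / 81 = 4.0000
χ² = 2.0000 + 4.0000 = 6.000
Degrees of freedom = 2 − 1 = 1; critical value at α = 0.05 is 3.841.
Since 6.000 > 3.841, we reject the null hypothesis — the data do not fit the 2:1 ratio.

6.000; not consistent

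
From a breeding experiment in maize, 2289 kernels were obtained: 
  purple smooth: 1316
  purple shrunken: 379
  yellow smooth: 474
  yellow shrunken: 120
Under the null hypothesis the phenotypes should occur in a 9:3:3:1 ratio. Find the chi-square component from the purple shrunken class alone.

5.869

Under the 9:3:3:1 hypothesis (Σ ratio = 16, N = 2289):
  purple smooth: 2289 × 9/16 = 1287.5625
  purple shrunken: 2289 × 3/16 = 429.1875
  yellow smooth: 2289 × 3/16 = 429.1875
  yellow shrunken: 2289 × 1/16 = 143.0625
Contribution of purple shrunken: (379 − 429.1875)² / 429.1875 = 5.8687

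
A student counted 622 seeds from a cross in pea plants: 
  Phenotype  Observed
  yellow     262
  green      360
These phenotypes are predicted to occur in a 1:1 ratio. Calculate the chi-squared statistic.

Expected counts for N = 622 under a 1:1 ratio (total parts = 2):
  yellow: 622 × 1/2 = 311
  green: 622 × 1/2 = 311
χ² = Σ (O − E)² / E
  yellow: (262 − 311)² / 311 = 7.7203
  green: (360 − 311)² / 311 = 7.7203
χ² = 7.7203 + 7.7203 = 15.4406 ≈ 15.441

15.441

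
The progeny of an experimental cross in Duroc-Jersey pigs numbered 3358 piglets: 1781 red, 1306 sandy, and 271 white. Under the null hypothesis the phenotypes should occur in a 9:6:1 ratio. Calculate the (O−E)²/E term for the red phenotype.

Total ratio parts = 16. Expected numbers out of 3358:
  red: 3358 × 9/16 = 1888.875
  sandy: 3358 × 6/16 = 1259.25
  white: 3358 × 1/16 = 209.875
Contribution of red: (1781 − 1888.875)² / 1888.875 = 6.1608

6.161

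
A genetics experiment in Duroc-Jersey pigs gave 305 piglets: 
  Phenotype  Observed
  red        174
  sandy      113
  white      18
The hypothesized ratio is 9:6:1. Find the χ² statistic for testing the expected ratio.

0.110

Expected counts for N = 305 under a 9:6:1 ratio (total parts = 16):
  red: 305 × 9/16 = 171.5625
  sandy: 305 × 6/16 = 114.375
  white: 305 × 1/16 = 19.0625
χ² = Σ (O − E)² / E
  red: (174 − 171.5625)² / 171.5625 = 0.0346
  sandy: (113 − 114.375)² / 114.375 = 0.0165
  white: (18 − 19.0625)² / 19.0625 = 0.0592
χ² = 0.0346 + 0.0165 + 0.0592 = 0.1103 ≈ 0.110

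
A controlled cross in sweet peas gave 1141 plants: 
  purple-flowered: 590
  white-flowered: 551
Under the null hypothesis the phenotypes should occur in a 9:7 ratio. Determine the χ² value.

9.561

Total ratio parts = 16. Expected numbers out of 1141:
  purple-flowered: 1141 × 9/16 = 641.8125
  white-flowered: 1141 × 7/16 = 499.1875
χ² = Σ (O − E)² / E
  purple-flowered: (590 − 641.8125)² / 641.8125 = 4.1827
  white-flowered: (551 − 499.1875)² / 499.1875 = 5.3778
χ² = 4.1827 + 5.3778 = 9.5605 ≈ 9.561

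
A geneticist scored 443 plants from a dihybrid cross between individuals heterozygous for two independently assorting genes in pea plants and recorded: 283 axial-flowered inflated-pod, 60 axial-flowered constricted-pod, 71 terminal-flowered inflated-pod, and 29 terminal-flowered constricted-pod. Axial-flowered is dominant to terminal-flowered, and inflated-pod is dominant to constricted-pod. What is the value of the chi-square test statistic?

A dihybrid F₂ with independent assortment and complete dominance at both loci gives a 9:3:3:1 phenotypic ratio.
The 9:3:3:1 ratio has 16 parts, so with N = 443 the expected counts are:
  axial-flowered inflated-pod: 443 × 9/16 = 249.1875
  axial-flowered constricted-pod: 443 × 3/16 = 83.0625
  terminal-flowered inflated-pod: 443 × 3/16 = 83.0625
  terminal-flowered constricted-pod: 443 × 1/16 = 27.6875
χ² = Σ (O − E)² / E
  axial-flowered inflated-pod: (283 − 249.1875)² / 249.1875 = 4.5881
  axial-flowered constricted-pod: (60 − 83.0625)² / 83.0625 = 6.4034
  terminal-flowered inflated-pod: (71 − 83.0625)² / 83.0625 = 1.7517
  terminal-flowered constricted-pod: (29 − 27.6875)² / 27.6875 = 0.0622
χ² = 4.5881 + 6.4034 + 1.7517 + 0.0622 = 12.8054 ≈ 12.805

12.805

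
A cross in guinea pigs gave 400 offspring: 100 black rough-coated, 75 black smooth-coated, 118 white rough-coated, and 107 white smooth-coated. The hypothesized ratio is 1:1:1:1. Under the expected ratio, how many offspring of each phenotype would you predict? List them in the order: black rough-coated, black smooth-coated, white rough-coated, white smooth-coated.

100, 100, 100, 100

Total ratio parts = 4. Expected numbers out of 400:
  black rough-coated: 400 × 1/4 = 100
  black smooth-coated: 400 × 1/4 = 100
  white rough-coated: 400 × 1/4 = 100
  white smooth-coated: 400 × 1/4 = 100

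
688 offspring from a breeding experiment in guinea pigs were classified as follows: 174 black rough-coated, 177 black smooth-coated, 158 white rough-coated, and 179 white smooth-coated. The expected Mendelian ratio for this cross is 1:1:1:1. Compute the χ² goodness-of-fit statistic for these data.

Expected counts for N = 688 under a 1:1:1:1 ratio (total parts = 4):
  black rough-coated: 688 × 1/4 = 172
  black smooth-coated: 688 × 1/4 = 172
  white rough-coated: 688 × 1/4 = 172
  white smooth-coated: 688 × 1/4 = 172
χ² = Σ (O − E)² / E
  black rough-coated: (174 − 172)² / 172 = 0.0233
  black smooth-coated: (177 − 172)² / 172 = 0.1453
  white rough-coated: (158 − 172)² / 172 = 1.1395
  white smooth-coated: (179 − 172)² / 172 = 0.2849
χ² = 0.0233 + 0.1453 + 1.1395 + 0.2849 = 1.593

1.593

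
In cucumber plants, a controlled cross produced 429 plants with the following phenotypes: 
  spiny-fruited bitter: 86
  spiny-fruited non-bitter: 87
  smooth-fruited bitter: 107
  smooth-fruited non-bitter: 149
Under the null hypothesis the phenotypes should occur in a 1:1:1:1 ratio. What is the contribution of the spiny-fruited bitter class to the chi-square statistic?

4.210

Under the 1:1:1:1 hypothesis (Σ ratio = 4, N = 429):
  spiny-fruited bitter: 429 × 1/4 = 107.25
  spiny-fruited non-bitter: 429 × 1/4 = 107.25
  smooth-fruited bitter: 429 × 1/4 = 107.25
  smooth-fruited non-bitter: 429 × 1/4 = 107.25
Contribution of spiny-fruited bitter: (86 − 107.25)² / 107.25 = 4.2104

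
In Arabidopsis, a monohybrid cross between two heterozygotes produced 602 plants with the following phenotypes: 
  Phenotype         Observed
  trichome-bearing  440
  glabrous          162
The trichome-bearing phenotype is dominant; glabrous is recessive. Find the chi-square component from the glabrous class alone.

For a monohybrid cross between heterozygotes with complete dominance, the expected phenotypic ratio is 3:1.
Total ratio parts = 4. Expected numbers out of 602:
  trichome-bearing: 602 × 3/4 = 451.5
  glabrous: 602 × 1/4 = 150.5
Contribution of glabrous: (162 − 150.5)² / 150.5 = 0.8787

0.879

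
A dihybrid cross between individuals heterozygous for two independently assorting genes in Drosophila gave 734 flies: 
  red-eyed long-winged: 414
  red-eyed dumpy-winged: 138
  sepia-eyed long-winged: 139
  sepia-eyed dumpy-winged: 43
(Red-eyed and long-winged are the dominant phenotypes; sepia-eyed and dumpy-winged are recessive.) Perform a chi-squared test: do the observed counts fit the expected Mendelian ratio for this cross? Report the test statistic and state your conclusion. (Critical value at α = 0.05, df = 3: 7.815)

0.198; consistent

A dihybrid F₂ with independent assortment and complete dominance at both loci gives a 9:3:3:1 phenotypic ratio.
Total ratio parts = 16. Expected numbers out of 734:
  red-eyed long-winged: 734 × 9/16 = 412.875
  red-eyed dumpy-winged: 734 × 3/16 = 137.625
  sepia-eyed long-winged: 734 × 3/16 = 137.625
  sepia-eyed dumpy-winged: 734 × 1/16 = 45.875
χ² = Σ (O − E)² / E
  red-eyed long-winged: (414 − 412.875)² / 412.875 = 0.0031
  red-eyed dumpy-winged: (138 − 137.625)² / 137.625 = 0.0010
  sepia-eyed long-winged: (139 − 137.625)² / 137.625 = 0.0137
  sepia-eyed dumpy-winged: (43 − 45.875)² / 45.875 = 0.1802
χ² = 0.0031 + 0.0010 + 0.0137 + 0.1802 = 0.198
Degrees of freedom = 4 − 1 = 3; critical value at α = 0.05 is 7.815.
Since 0.198 < 7.815, we fail to reject the null hypothesis — the data are consistent with the 9:3:3:1 ratio.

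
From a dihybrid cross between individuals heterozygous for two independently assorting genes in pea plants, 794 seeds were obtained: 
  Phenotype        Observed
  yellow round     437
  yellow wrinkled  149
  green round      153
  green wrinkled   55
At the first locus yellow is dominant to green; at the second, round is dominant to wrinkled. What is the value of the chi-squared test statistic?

0.904

A dihybrid F₂ with independent assortment and complete dominance at both loci gives a 9:3:3:1 phenotypic ratio.
The 9:3:3:1 ratio has 16 parts, so with N = 794 the expected counts are:
  yellow round: 794 × 9/16 = 446.625
  yellow wrinkled: 794 × 3/16 = 148.875
  green round: 794 × 3/16 = 148.875
  green wrinkled: 794 × 1/16 = 49.625
χ² = Σ (O − E)² / E
  yellow round: (437 − 446.625)² / 446.625 = 0.2074
  yellow wrinkled: (149 − 148.875)² / 148.875 = 0.0001
  green round: (153 − 148.875)² / 148.875 = 0.1143
  green wrinkled: (55 − 49.625)² / 49.625 = 0.5822
χ² = 0.2074 + 0.0001 + 0.1143 + 0.5822 = 0.904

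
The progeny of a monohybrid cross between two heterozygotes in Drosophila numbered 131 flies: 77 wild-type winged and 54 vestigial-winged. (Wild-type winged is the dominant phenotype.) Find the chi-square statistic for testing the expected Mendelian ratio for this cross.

For a monohybrid cross between heterozygotes with complete dominance, the expected phenotypic ratio is 3:1.
Expected counts for N = 131 under a 3:1 ratio (total parts = 4):
  wild-type winged: 131 × 3/4 = 98.25
  vestigial-winged: 131 × 1/4 = 32.75
χ² = Σ (O − E)² / E
  wild-type winged: (77 − 98.25)² / 98.25 = 4.5961
  vestigial-winged: (54 − 32.75)² / 32.75 = 13.7882
χ² = 4.5961 + 13.7882 = 18.3843 ≈ 18.384

18.384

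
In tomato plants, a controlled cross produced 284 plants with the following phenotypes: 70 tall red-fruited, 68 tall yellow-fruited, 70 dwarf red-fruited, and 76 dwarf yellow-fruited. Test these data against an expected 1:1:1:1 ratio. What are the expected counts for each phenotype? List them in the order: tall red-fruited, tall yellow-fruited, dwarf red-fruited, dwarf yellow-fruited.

71, 71, 71, 71

Expected counts for N = 284 under a 1:1:1:1 ratio (total parts = 4):
  tall red-fruited: 284 × 1/4 = 71
  tall yellow-fruited: 284 × 1/4 = 71
  dwarf red-fruited: 284 × 1/4 = 71
  dwarf yellow-fruited: 284 × 1/4 = 71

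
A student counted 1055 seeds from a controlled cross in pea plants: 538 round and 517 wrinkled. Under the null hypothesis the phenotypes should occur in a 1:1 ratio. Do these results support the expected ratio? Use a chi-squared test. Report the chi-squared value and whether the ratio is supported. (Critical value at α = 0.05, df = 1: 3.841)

Expected counts for N = 1055 under a 1:1 ratio (total parts = 2):
  round: 1055 × 1/2 = 527.5
  wrinkled: 1055 × 1/2 = 527.5
χ² = Σ (O − E)² / E
  round: (538 − 527.5)² / 527.5 = 0.2090
  wrinkled: (517 − 527.5)² / 527.5 = 0.2090
χ² = 0.2090 + 0.2090 = 0.418
Degrees of freedom = 2 − 1 = 1; critical value at α = 0.05 is 3.841.
Since 0.418 < 3.841, we fail to reject the null hypothesis — the data are consistent with the 1:1 ratio.

0.418; consistent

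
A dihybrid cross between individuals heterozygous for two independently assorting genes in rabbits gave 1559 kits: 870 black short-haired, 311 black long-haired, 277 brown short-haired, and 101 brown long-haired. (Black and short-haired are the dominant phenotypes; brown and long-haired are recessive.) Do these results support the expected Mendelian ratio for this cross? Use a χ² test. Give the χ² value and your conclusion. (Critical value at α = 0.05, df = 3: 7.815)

A dihybrid F₂ with independent assortment and complete dominance at both loci gives a 9:3:3:1 phenotypic ratio.
Under the 9:3:3:1 hypothesis (Σ ratio = 16, N = 1559):
  black short-haired: 1559 × 9/16 = 876.9375
  black long-haired: 1559 × 3/16 = 292.3125
  brown short-haired: 1559 × 3/16 = 292.3125
  brown long-haired: 1559 × 1/16 = 97.4375
χ² = Σ (O − E)² / E
  black short-haired: (870 − 876.9375)² / 876.9375 = 0.0549
  black long-haired: (311 − 292.3125)² / 292.3125 = 1.1947
  brown short-haired: (277 − 292.3125)² / 292.3125 = 0.8021
  brown long-haired: (101 − 97.4375)² / 97.4375 = 0.1303
χ² = 0.0549 + 1.1947 + 0.8021 + 0.1303 = 2.182
Degrees of freedom = 4 − 1 = 3; critical value at α = 0.05 is 7.815.
Since 2.182 < 7.815, we fail to reject the null hypothesis — the data are consistent with the 9:3:3:1 ratio.

2.182; consistent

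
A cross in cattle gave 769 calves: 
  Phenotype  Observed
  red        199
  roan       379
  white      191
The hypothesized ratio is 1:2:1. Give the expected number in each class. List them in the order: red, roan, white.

192.25, 384.5, 192.25

The 1:2:1 ratio has 4 parts, so with N = 769 the expected counts are:
  red: 769 × 1/4 = 192.25
  roan: 769 × 2/4 = 384.5
  white: 769 × 1/4 = 192.25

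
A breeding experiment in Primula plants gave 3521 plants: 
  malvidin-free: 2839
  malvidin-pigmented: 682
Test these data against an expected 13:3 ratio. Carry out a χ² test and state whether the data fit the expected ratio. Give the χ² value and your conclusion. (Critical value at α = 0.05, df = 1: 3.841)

0.887; consistent

Expected counts for N = 3521 under a 13:3 ratio (total parts = 16):
  malvidin-free: 3521 × 13/16 = 2860.8125
  malvidin-pigmented: 3521 × 3/16 = 660.1875
χ² = Σ (O − E)² / E
  malvidin-free: (2839 − 2860.8125)² / 2860.8125 = 0.1663
  malvidin-pigmented: (682 − 660.1875)² / 660.1875 = 0.7207
χ² = 0.1663 + 0.7207 = 0.887
Degrees of freedom = 2 − 1 = 1; critical value at α = 0.05 is 3.841.
Since 0.887 < 3.841, we fail to reject the null hypothesis — the data are consistent with the 13:3 ratio.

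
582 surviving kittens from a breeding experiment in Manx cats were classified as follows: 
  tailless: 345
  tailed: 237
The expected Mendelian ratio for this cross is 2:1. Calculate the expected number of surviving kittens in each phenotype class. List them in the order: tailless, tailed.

Total ratio parts = 3. Expected numbers out of 582:
  tailless: 582 × 2/3 = 388
  tailed: 582 × 1/3 = 194

388, 194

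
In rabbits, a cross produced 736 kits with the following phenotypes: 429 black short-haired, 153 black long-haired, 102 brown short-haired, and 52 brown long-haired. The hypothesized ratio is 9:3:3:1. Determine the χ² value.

12.348

Under the 9:3:3:1 hypothesis (Σ ratio = 16, N = 736):
  black short-haired: 736 × 9/16 = 414
  black long-haired: 736 × 3/16 = 138
  brown short-haired: 736 × 3/16 = 138
  brown long-haired: 736 × 1/16 = 46
χ² = Σ (O − E)² / E
  black short-haired: (429 − 414)² / 414 = 0.5435
  black long-haired: (153 − 138)² / 138 = 1.6304
  brown short-haired: (102 − 138)² / 138 = 9.3913
  brown long-haired: (52 − 46)² / 46 = 0.7826
χ² = 0.5435 + 1.6304 + 9.3913 + 0.7826 = 12.3478 ≈ 12.348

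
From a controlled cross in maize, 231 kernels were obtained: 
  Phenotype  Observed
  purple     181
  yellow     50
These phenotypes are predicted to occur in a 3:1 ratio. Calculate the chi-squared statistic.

1.387

Under the 3:1 hypothesis (Σ ratio = 4, N = 231):
  purple: 231 × 3/4 = 173.25
  yellow: 231 × 1/4 = 57.75
χ² = Σ (O − E)² / E
  purple: (181 − 173.25)² / 173.25 = 0.3467
  yellow: (50 − 57.75)² / 57.75 = 1.0400
χ² = 0.3467 + 1.0400 = 1.3867 ≈ 1.387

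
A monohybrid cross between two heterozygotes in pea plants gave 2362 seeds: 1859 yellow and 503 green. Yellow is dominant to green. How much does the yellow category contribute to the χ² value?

4.322

For a monohybrid cross between heterozygotes with complete dominance, the expected phenotypic ratio is 3:1.
Total ratio parts = 4. Expected numbers out of 2362:
  yellow: 2362 × 3/4 = 1771.5
  green: 2362 × 1/4 = 590.5
Contribution of yellow: (1859 − 1771.5)² / 1771.5 = 4.3219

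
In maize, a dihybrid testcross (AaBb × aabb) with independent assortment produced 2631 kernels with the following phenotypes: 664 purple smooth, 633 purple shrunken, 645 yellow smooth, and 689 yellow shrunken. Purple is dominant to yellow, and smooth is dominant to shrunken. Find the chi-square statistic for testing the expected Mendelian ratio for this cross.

2.723

A dihybrid testcross with independent assortment gives a 1:1:1:1 ratio.
The 1:1:1:1 ratio has 4 parts, so with N = 2631 the expected counts are:
  purple smooth: 2631 × 1/4 = 657.75
  purple shrunken: 2631 × 1/4 = 657.75
  yellow smooth: 2631 × 1/4 = 657.75
  yellow shrunken: 2631 × 1/4 = 657.75
χ² = Σ (O − E)² / E
  purple smooth: (664 − 657.75)² / 657.75 = 0.0594
  purple shrunken: (633 − 657.75)² / 657.75 = 0.9313
  yellow smooth: (645 − 657.75)² / 657.75 = 0.2471
  yellow shrunken: (689 − 657.75)² / 657.75 = 1.4847
χ² = 0.0594 + 0.9313 + 0.2471 + 1.4847 = 2.7225 ≈ 2.723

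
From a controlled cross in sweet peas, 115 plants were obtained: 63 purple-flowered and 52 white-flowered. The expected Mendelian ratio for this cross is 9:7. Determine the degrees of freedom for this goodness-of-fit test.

1

A goodness-of-fit test with 2 phenotype classes has df = 2 − 1 = 1.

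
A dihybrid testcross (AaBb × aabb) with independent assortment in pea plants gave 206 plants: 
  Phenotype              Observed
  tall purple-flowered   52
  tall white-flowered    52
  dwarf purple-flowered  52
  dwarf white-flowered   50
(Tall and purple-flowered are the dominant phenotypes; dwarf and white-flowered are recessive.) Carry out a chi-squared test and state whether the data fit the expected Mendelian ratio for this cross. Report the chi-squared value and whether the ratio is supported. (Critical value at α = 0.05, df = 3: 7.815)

0.058; consistent

A dihybrid testcross with independent assortment gives a 1:1:1:1 ratio.
Under the 1:1:1:1 hypothesis (Σ ratio = 4, N = 206):
  tall purple-flowered: 206 × 1/4 = 51.5
  tall white-flowered: 206 × 1/4 = 51.5
  dwarf purple-flowered: 206 × 1/4 = 51.5
  dwarf white-flowered: 206 × 1/4 = 51.5
χ² = Σ (O − E)² / E
  tall purple-flowered: (52 − 51.5)² / 51.5 = 0.0049
  tall white-flowered: (52 − 51.5)² / 51.5 = 0.0049
  dwarf purple-flowered: (52 − 51.5)² / 51.5 = 0.0049
  dwarf white-flowered: (50 − 51.5)² / 51.5 = 0.0437
χ² = 0.0049 + 0.0049 + 0.0049 + 0.0437 = 0.0584 ≈ 0.058
Degrees of freedom = 4 − 1 = 3; critical value at α = 0.05 is 7.815.
Since 0.058 < 7.815, we fail to reject the null hypothesis — the data are consistent with the 1:1:1:1 ratio.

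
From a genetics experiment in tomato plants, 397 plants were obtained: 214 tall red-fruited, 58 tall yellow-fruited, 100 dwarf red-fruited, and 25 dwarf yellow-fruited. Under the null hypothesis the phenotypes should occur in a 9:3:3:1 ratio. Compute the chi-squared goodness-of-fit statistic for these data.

12.798

Expected counts for N = 397 under a 9:3:3:1 ratio (total parts = 16):
  tall red-fruited: 397 × 9/16 = 223.3125
  tall yellow-fruited: 397 × 3/16 = 74.4375
  dwarf red-fruited: 397 × 3/16 = 74.4375
  dwarf yellow-fruited: 397 × 1/16 = 24.8125
χ² = Σ (O − E)² / E
  tall red-fruited: (214 − 223.3125)² / 223.3125 = 0.3883
  tall yellow-fruited: (58 − 74.4375)² / 74.4375 = 3.6298
  dwarf red-fruited: (100 − 74.4375)² / 74.4375 = 8.7784
  dwarf yellow-fruited: (25 − 24.8125)² / 24.8125 = 0.0014
χ² = 0.3883 + 3.6298 + 8.7784 + 0.0014 = 12.7979 ≈ 12.798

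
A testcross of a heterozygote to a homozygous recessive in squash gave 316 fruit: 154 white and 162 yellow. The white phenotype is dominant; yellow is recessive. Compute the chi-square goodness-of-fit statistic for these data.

A testcross of a heterozygote (Aa × aa) gives a 1:1 phenotypic ratio.
The 1:1 ratio has 2 parts, so with N = 316 the expected counts are:
  white: 316 × 1/2 = 158
  yellow: 316 × 1/2 = 158
χ² = Σ (O − E)² / E
  white: (154 − 158)² / 158 = 0.1013
  yellow: (162 − 158)² / 158 = 0.1013
χ² = 0.1013 + 0.1013 = 0.2026 ≈ 0.203

0.203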